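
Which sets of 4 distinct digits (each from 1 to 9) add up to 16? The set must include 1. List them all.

{1,2,4,9}; {1,2,5,8}; {1,2,6,7}; {1,3,4,8}; {1,3,5,7}; {1,4,5,6}

4 distinct digits from 1–9 sum between 10 and 30.
Keeping only sets containing 1.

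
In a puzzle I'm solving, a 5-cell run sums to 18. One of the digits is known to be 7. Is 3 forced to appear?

The only way to make 18 from 5 distinct digits under that restriction is {1,2,3,5,7}, which contains 3.

Yes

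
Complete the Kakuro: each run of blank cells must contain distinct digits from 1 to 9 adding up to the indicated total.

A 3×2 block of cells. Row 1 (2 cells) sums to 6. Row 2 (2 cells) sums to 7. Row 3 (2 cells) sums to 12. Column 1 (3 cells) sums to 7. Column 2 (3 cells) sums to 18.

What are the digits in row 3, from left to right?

4 8

7 in 3 cells must be {1,2,4}.
The 12 across and the 7 down share only 4, so (3,1) = 4.
(3,2) = 12 − 4 = 8 completes the 12 across.
Nothing is forced directly, so branch on (1,1), whose candidates are 1 or 2. If (1,1) = 1: then (1,2) would have to be in {5} for the 6 across but in {1,3,4,6,7,9} for the 18 down — contradiction. So (1,1) = 2.
(1,2) = 6 − 2 = 4 completes the 6 across.
(2,1) = 7 − 6 = 1 completes the 7 down.
(2,2) = 7 − 1 = 6 completes the 7 across.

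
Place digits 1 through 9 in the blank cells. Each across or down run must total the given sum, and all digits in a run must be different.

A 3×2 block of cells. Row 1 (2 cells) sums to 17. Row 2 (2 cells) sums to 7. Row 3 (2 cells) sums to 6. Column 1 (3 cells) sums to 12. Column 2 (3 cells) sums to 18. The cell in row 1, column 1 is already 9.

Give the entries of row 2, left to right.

1, 6

17 in 2 cells must be {8,9}.
(1,2) = 17 − 9 = 8 completes the 17 across.
Nothing is forced directly, so branch on (2,1), whose candidates are 1 or 2. If (2,1) = 2: then (2,2) would have to be in {5} for the 7 across but in {1,3,4,6,7,9} for the 18 down — contradiction. So (2,1) = 1.
(2,2) = 7 − 1 = 6 completes the 7 across.
(3,1) = 12 − 10 = 2 completes the 12 down.
(3,2) = 6 − 2 = 4 completes the 6 across.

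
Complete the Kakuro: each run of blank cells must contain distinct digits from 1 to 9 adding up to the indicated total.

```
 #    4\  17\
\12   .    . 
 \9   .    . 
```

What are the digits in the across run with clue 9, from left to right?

1, 8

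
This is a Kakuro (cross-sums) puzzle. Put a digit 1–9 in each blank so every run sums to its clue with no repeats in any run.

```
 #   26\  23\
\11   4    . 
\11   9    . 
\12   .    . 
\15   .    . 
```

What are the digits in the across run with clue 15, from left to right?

6 9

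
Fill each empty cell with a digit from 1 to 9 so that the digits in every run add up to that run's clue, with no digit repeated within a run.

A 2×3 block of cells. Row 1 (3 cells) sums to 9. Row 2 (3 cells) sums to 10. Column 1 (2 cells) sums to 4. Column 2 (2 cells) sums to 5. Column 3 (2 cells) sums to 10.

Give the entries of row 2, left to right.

1 3 6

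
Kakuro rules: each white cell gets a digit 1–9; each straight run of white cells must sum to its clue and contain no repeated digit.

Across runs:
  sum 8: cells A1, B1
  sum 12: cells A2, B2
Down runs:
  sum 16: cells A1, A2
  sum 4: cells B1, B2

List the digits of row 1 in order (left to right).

16 in 2 cells must be {7,9}; 4 in 2 cells must be {1,3}.
The 8 across and the 16 down share only 7, so A1 = 7.
B1 = 8 − 7 = 1 completes the 8 across.
A2 = 16 − 7 = 9 completes the 16 down.
B2 = 12 − 9 = 3 completes the 12 across.

7 1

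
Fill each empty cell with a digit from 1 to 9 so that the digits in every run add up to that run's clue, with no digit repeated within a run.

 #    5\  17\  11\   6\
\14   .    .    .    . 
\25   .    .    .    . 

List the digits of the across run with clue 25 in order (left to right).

17 in 2 cells must be {8,9}.
Only 8 fits R1C2 under both its across sum 14 and down sum 17.
R2C2 = 17 − 8 = 9 completes the 17 down.
Nothing is forced directly, so branch on R1C3, whose candidates are 2 or 3. If R1C3 = 2: that forces R1C4 = 1, after which R2C3 would have to be in {1,2,3,4,5,6,7,8} for the 25 across but in {9} for the 11 down — contradiction. So R1C3 = 3.
R2C3 = 11 − 3 = 8 completes the 11 down.
No cell is forced outright now. R1C1 can only be 1 or 2 (the digits allowed by both its 14 across and its 5 down). If R1C1 = 1: that forces R1C4 = 2, after which R2C1 would have to be in {1,2,3,5,6,7} for the 25 across but in {4} for the 5 down — contradiction. So R1C1 = 2.
R1C4 = 14 − 13 = 1 completes the 14 across.
R2C1 = 5 − 2 = 3 completes the 5 down.
R2C4 = 25 − 20 = 5 completes the 25 across.

3 9 8 5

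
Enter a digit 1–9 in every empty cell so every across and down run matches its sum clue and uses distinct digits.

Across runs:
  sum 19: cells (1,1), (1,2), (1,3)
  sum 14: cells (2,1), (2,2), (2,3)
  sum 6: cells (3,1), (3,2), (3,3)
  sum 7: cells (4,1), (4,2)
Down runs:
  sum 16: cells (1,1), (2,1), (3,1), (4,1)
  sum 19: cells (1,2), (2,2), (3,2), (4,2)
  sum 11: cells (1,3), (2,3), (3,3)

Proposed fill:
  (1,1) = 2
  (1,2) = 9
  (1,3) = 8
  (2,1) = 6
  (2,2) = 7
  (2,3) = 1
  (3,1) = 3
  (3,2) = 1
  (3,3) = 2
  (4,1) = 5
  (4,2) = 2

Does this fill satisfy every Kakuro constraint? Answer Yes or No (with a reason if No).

Yes

Across: 2+9+8=19; 6+7+1=14; 3+1+2=6; 5+2=7. Down: 2+6+3+5=16; 9+7+1+2=19; 8+1+2=11. No digit repeats within any run.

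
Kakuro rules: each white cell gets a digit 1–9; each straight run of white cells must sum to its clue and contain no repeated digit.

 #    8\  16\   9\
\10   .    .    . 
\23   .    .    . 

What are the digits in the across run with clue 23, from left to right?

6 9 8

23 in 3 cells must be {6,8,9}; 16 in 2 cells must be {7,9}.
The 10 across and the 16 down share only 7, so R1C2 = 7.
The 23 across and the 8 down share only 6, so R2C1 = 6.
R2C2 = 16 − 7 = 9 completes the 16 down.
R2C3 = 23 − 15 = 8 completes the 23 across.
R1C1 = 8 − 6 = 2 completes the 8 down.
R1C3 = 10 − 9 = 1 completes the 10 across.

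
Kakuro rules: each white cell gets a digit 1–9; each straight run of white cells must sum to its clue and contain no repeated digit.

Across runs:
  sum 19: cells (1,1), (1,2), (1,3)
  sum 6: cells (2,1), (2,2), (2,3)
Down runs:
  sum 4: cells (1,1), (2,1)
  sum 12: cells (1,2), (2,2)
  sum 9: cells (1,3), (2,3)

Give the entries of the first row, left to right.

3 9 7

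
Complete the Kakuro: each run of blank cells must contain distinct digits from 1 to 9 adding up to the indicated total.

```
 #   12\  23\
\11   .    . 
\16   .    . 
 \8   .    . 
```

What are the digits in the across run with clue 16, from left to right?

7 9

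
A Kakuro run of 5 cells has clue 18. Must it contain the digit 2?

Yes

Every partition of 18 into 5 distinct digits includes 2: {1,2,3,4,8}, {1,2,3,5,7}, {1,2,4,5,6}.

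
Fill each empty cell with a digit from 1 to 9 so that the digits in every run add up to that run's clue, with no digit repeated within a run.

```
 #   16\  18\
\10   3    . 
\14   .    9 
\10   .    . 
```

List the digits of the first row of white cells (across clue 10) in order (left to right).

3 7

R1C2 = 10 − 3 = 7 completes the 10 across.
R2C1 = 14 − 9 = 5 completes the 14 across.
R3C1 = 16 − 8 = 8 completes the 16 down.
R3C2 = 10 − 8 = 2 completes the 10 across.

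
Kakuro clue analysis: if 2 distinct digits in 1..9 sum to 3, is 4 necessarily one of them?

No

The only way to make 3 from 2 distinct digits is {1,2}, which does not contain 4.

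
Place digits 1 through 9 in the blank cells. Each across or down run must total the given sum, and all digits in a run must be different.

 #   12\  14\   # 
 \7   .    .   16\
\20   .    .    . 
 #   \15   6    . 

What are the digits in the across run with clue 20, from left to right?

8, 5, 7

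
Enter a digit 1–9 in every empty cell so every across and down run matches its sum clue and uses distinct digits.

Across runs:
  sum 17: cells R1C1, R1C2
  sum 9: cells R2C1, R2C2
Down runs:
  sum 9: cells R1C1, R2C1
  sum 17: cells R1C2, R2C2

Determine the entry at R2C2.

17 in 2 cells must be {8,9}.
The 17 across and the 9 down share only 8, so R1C1 = 8.
R1C2 = 17 − 8 = 9 completes the 17 across.
R2C1 = 9 − 8 = 1 completes the 9 down.
R2C2 = 9 − 1 = 8 completes the 9 across.

8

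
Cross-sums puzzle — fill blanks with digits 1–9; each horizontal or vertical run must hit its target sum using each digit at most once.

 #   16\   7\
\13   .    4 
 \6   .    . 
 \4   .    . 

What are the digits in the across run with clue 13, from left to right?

9 4

4 in 2 cells must be {1,3}; 7 in 3 cells must be {1,2,4}.
R1C1 = 13 − 4 = 9 completes the 13 across.
Given what's placed, R3C2 must be 1 to fit the 4 across and 7 down.
R2C2 = 7 − 5 = 2 completes the 7 down.
R3C1 = 4 − 1 = 3 completes the 4 across.
R2C1 = 6 − 2 = 4 completes the 6 across.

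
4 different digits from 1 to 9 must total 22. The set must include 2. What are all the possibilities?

{2,3,8,9}; {2,4,7,9}; {2,5,6,9}; {2,5,7,8}

4 distinct digits from 1–9 sum between 10 and 30.
Keeping only sets containing 2.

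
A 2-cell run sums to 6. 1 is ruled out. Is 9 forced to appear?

No

The only way to make 6 from 2 distinct digits under that restriction is {2,4}, which does not contain 9.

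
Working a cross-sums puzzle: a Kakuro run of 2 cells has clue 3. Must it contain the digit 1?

Yes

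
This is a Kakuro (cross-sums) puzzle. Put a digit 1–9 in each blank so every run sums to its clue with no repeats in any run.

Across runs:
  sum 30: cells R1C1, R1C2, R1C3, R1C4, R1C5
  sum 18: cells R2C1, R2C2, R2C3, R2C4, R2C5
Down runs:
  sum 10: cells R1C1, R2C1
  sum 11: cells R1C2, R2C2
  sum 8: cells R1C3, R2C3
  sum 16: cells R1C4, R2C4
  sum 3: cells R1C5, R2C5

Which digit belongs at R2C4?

16 in 2 cells must be {7,9}; 3 in 2 cells must be {1,2}.
Only 7 fits R2C4 under both its across sum 18 and down sum 16.
R1C4 = 16 − 7 = 9 completes the 16 down.

7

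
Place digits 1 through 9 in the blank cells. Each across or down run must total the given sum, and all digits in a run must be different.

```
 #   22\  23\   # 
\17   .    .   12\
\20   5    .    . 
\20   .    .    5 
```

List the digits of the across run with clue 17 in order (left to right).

17 in 2 cells must be {8,9}; 23 in 3 cells must be {6,8,9}.
R2C3 = 12 − 5 = 7 completes the 12 down.
R2C2 = 20 − 12 = 8 completes the 20 across.
R1C2 = 9: the only remaining digit allowed by both the 17 across and the 23 down.
R3C2 = 23 − 17 = 6 completes the 23 down.
R1C1 = 17 − 9 = 8 completes the 17 across.
R3C1 = 20 − 11 = 9 completes the 20 across.

8 9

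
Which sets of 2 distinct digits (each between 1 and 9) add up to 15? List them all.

{6,9}; {7,8}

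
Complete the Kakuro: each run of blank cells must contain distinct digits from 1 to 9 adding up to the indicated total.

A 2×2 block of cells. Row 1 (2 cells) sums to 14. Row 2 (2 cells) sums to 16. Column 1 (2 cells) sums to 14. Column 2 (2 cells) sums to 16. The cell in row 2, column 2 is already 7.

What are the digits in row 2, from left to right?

16 in 2 cells must be {7,9}.
(1,2) = 16 − 7 = 9 completes the 16 down.
(2,1) = 16 − 7 = 9 completes the 16 across.
(1,1) = 14 − 9 = 5 completes the 14 across.

9 7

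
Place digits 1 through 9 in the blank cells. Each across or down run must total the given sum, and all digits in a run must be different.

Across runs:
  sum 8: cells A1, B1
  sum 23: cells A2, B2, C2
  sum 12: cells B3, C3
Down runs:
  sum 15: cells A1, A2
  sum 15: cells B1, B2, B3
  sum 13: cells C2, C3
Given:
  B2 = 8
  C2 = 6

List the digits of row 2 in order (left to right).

23 in 3 cells must be {6,8,9}.
A2 = 23 − 14 = 9 completes the 23 across.
C3 = 13 − 6 = 7 completes the 13 down.
A1 = 15 − 9 = 6 completes the 15 down.
B1 = 8 − 6 = 2 completes the 8 across.
B3 = 12 − 7 = 5 completes the 12 across.

9 8 6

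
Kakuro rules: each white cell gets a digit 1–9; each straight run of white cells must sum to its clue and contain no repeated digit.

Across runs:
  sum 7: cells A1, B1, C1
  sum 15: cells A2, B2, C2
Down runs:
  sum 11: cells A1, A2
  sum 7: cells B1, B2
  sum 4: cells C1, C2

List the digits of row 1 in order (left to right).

4, 2, 1

7 in 3 cells must be {1,2,4}; 4 in 2 cells must be {1,3}.
The 7 across and the 4 down share only 1, so C1 = 1.
C2 = 4 − 1 = 3 completes the 4 down.
Nothing is forced directly, so branch on B2, whose candidates are 4 or 5. If B2 = 4: then B1 would have to be in {2,4} for the 7 across but in {3} for the 7 down — contradiction. So B2 = 5.
B1 = 7 − 5 = 2 completes the 7 down.
A2 = 15 − 8 = 7 completes the 15 across.
A1 = 7 − 3 = 4 completes the 7 across.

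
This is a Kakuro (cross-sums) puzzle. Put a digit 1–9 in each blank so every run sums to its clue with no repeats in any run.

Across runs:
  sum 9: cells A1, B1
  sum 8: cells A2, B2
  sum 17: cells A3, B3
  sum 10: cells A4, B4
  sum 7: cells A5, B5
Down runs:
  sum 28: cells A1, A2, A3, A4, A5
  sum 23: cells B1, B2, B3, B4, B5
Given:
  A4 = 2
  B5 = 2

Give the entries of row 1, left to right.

17 in 2 cells must be {8,9}.
B4 = 10 − 2 = 8 completes the 10 across.
A5 = 7 − 2 = 5 completes the 7 across.
B3 = 9: the only remaining digit allowed by both the 17 across and the 23 down.
A3 = 17 − 9 = 8 completes the 17 across.
No cell is forced outright now. B1 can only be 1 or 3 (the digits allowed by both its 9 across and its 23 down). If B1 = 1: then A1 would have to be in {8} for the 9 across but in {4,6,7,9} for the 28 down — contradiction. So B1 = 3.
A1 = 9 − 3 = 6 completes the 9 across.

6 3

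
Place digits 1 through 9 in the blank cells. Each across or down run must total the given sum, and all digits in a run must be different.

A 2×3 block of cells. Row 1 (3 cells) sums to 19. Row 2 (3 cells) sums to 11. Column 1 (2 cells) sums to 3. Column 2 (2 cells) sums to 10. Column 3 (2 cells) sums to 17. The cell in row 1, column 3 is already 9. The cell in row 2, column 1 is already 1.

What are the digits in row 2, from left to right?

3 in 2 cells must be {1,2}; 17 in 2 cells must be {8,9}.
(1,1) = 3 − 1 = 2 completes the 3 down.
(1,2) = 19 − 11 = 8 completes the 19 across.
(2,2) = 10 − 8 = 2 completes the 10 down.
(2,3) = 11 − 3 = 8 completes the 11 across.

1, 2, 8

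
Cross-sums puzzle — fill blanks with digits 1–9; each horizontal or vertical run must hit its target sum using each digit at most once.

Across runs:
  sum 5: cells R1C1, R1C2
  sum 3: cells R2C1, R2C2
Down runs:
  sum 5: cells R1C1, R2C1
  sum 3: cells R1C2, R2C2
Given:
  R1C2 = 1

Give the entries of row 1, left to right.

4, 1

3 in 2 cells must be {1,2}.
R1C1 = 5 − 1 = 4 completes the 5 across.
R2C1 = 5 − 4 = 1 completes the 5 down.
R2C2 = 3 − 1 = 2 completes the 3 across.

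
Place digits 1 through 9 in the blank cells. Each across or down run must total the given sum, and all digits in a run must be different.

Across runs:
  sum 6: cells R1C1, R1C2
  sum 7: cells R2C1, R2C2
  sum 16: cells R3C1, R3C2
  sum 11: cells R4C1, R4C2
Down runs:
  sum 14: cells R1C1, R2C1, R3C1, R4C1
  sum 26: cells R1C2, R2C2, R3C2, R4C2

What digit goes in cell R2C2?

6

16 in 2 cells must be {7,9}.
Only 7 fits R3C1 under both its across sum 16 and down sum 14.
R3C2 = 16 − 7 = 9 completes the 16 across.
Nothing is forced directly, so branch on R4C1, whose candidates are 2 or 4. If R4C1 = 2: then R4C2 would have to be in {9} for the 11 across but in {2,3,4,5,6,7,8} for the 26 down — contradiction. So R4C1 = 4.
R4C2 = 11 − 4 = 7 completes the 11 across.
No cell is forced outright now. R1C1 can only be 1 or 2 (the digits allowed by both its 6 across and its 14 down). If R1C1 = 1: then R1C2 would have to be in {5} for the 6 across but in {2,4,6,8} for the 26 down — contradiction. So R1C1 = 2.
R1C2 = 6 − 2 = 4 completes the 6 across.
R2C1 = 14 − 13 = 1 completes the 14 down.
R2C2 = 7 − 1 = 6 completes the 7 across.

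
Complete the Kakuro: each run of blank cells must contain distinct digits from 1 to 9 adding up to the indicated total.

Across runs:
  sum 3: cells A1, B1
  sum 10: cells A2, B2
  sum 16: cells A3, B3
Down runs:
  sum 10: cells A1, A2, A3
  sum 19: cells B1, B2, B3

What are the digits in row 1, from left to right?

1, 2

3 in 2 cells must be {1,2}; 16 in 2 cells must be {7,9}.
The 3 across and the 19 down share only 2, so B1 = 2.
The 16 across and the 10 down share only 7, so A3 = 7.
B3 = 16 − 7 = 9 completes the 16 across.
A1 = 3 − 2 = 1 completes the 3 across.
A2 = 10 − 8 = 2 completes the 10 down.
B2 = 10 − 2 = 8 completes the 10 across.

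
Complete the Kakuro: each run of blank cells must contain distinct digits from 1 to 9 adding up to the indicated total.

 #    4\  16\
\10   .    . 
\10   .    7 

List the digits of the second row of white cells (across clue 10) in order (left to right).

3, 7

4 in 2 cells must be {1,3}; 16 in 2 cells must be {7,9}.
R1C2 = 16 − 7 = 9 completes the 16 down.
R2C1 = 10 − 7 = 3 completes the 10 across.
R1C1 = 10 − 9 = 1 completes the 10 across.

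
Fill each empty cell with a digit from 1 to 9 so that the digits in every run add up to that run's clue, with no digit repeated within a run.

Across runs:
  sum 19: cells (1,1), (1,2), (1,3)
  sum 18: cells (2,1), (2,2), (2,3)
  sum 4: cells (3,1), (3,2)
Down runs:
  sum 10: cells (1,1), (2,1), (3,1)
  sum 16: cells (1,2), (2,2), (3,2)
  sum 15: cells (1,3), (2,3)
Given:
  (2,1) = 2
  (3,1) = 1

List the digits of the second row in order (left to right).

4 in 2 cells must be {1,3}.
(1,1) = 10 − 3 = 7 completes the 10 down.
(3,2) = 4 − 1 = 3 completes the 4 across.
No cell is forced outright now. (1,3) can only be 8 or 9 (the digits allowed by both its 19 across and its 15 down). If (1,3) = 9: then (1,2) would have to be in {3} for the 19 across but in {4,5,6,7,8,9} for the 16 down — contradiction. So (1,3) = 8.
(1,2) = 19 − 15 = 4 completes the 19 across.
(2,2) = 16 − 7 = 9 completes the 16 down.
(2,3) = 18 − 11 = 7 completes the 18 across.

2, 9, 7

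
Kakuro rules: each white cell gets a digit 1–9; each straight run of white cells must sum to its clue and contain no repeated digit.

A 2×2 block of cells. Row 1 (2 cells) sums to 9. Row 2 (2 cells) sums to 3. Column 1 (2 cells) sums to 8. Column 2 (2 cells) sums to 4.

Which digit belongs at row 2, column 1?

3 in 2 cells must be {1,2}; 4 in 2 cells must be {1,3}.
The 3 across and the 4 down share only 1, so (2,2) = 1.
(1,2) = 4 − 1 = 3 completes the 4 down.
(2,1) = 3 − 1 = 2 completes the 3 across.
(1,1) = 9 − 3 = 6 completes the 9 across.

2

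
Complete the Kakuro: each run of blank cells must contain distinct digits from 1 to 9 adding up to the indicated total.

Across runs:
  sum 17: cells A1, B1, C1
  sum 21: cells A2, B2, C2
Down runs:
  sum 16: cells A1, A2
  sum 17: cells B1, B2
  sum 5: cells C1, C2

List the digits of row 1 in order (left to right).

16 in 2 cells must be {7,9}; 17 in 2 cells must be {8,9}.
The 21 across and the 5 down share only 4, so C2 = 4.
C1 = 5 − 4 = 1 completes the 5 down.
Given what's placed, A2 must be 9 to fit the 21 across and 16 down.
B2 = 21 − 13 = 8 completes the 21 across.
A1 = 16 − 9 = 7 completes the 16 down.
B1 = 17 − 8 = 9 completes the 17 across.

7 9 1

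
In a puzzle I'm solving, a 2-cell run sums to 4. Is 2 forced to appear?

The only way to make 4 from 2 distinct digits is {1,3}, which does not contain 2.

No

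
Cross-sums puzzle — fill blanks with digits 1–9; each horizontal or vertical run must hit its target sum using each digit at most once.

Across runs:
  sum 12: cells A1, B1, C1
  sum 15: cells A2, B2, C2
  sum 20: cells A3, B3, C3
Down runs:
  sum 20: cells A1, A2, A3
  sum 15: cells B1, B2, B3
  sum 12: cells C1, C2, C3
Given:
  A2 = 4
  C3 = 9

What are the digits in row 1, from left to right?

C2 = 2: the only remaining digit allowed by both the 15 across and the 12 down.
A3 = 7: the only remaining digit allowed by both the 20 across and the 20 down.
B3 = 20 − 16 = 4 completes the 20 across.
A1 = 20 − 11 = 9 completes the 20 down.
B1 = 2: the only remaining digit allowed by both the 12 across and the 15 down.
C1 = 12 − 11 = 1 completes the 12 across.
B2 = 15 − 6 = 9 completes the 15 across.

9 2 1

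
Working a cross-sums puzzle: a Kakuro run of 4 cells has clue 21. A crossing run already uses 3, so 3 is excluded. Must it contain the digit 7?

Counterexample: {1,5,6,9} sums to 21 under that restriction without using 7.

No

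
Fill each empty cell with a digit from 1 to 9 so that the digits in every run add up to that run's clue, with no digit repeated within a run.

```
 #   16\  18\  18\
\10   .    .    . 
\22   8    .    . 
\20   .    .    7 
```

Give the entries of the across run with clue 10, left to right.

3 1 6

Given what's placed, R3C1 must be 5 to fit the 20 across and 16 down.
R3C2 = 20 − 12 = 8 completes the 20 across.
R1C1 = 16 − 13 = 3 completes the 16 down.
R2C2 = 9: the only remaining digit allowed by both the 22 across and the 18 down.
R2C3 = 22 − 17 = 5 completes the 22 across.
R1C2 = 18 − 17 = 1 completes the 18 down.
R1C3 = 10 − 4 = 6 completes the 10 across.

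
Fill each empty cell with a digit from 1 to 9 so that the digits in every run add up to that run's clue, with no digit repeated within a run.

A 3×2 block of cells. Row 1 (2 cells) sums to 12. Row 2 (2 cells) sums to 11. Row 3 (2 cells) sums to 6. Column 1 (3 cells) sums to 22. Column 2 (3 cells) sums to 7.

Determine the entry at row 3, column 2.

1

7 in 3 cells must be {1,2,4}.
The 12 across and the 7 down share only 4, so (1,2) = 4.
Given what's placed, (2,2) must be 2 to fit the 11 across and 7 down.
(3,1) = 5: only digit in both the 6-across and 22-down candidate sets.
(3,2) = 6 − 5 = 1 completes the 6 across.
(1,1) = 12 − 4 = 8 completes the 12 across.
(2,1) = 11 − 2 = 9 completes the 11 across.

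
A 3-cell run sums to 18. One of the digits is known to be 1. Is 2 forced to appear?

The only way to make 18 from 3 distinct digits under that restriction is {1,8,9}, which does not contain 2.

No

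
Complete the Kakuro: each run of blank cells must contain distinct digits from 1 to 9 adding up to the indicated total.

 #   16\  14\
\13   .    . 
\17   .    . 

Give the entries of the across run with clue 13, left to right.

7 6

17 in 2 cells must be {8,9}; 16 in 2 cells must be {7,9}.
The 17 across and the 16 down share only 9, so R2C1 = 9.
R2C2 = 17 − 9 = 8 completes the 17 across.
R1C1 = 16 − 9 = 7 completes the 16 down.
R1C2 = 13 − 7 = 6 completes the 13 across.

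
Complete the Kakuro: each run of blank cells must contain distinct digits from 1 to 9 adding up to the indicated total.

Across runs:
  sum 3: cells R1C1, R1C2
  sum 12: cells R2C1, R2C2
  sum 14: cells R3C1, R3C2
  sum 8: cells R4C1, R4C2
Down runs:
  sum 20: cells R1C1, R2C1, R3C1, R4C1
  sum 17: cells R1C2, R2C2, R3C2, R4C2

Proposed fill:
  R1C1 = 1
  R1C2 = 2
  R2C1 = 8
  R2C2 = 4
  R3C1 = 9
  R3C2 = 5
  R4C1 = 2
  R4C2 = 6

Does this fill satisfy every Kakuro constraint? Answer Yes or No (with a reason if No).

Across: 1+2=3; 8+4=12; 9+5=14; 2+6=8. Down: 1+8+9+2=20; 2+4+5+6=17. No digit repeats within any run.

Yes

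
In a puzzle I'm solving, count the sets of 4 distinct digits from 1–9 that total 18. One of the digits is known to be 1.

6

4 distinct digits from 1–9 sum between 10 and 30.
Keeping only sets containing 1.
Enumerating: {1,2,6,9}, {1,2,7,8}, {1,3,5,9}, {1,3,6,8}, {1,4,5,8}, {1,4,6,7}.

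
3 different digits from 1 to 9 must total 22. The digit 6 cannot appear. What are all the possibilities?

3 distinct digits from 1–9 sum between 6 and 24.
Dropping sets that contain 6.
Only one set works: {5,8,9}.

{5,8,9}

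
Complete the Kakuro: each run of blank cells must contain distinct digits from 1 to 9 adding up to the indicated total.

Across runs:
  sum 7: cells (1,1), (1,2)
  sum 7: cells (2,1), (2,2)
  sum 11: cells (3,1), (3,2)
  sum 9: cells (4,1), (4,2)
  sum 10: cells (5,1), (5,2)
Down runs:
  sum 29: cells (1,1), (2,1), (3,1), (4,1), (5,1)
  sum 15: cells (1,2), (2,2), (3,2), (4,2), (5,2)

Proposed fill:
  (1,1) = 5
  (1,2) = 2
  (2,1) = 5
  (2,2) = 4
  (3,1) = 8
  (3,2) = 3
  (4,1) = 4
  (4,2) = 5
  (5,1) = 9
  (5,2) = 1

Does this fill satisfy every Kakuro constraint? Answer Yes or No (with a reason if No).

No — the down run (1,1)–(5,1) sums to 31, not 29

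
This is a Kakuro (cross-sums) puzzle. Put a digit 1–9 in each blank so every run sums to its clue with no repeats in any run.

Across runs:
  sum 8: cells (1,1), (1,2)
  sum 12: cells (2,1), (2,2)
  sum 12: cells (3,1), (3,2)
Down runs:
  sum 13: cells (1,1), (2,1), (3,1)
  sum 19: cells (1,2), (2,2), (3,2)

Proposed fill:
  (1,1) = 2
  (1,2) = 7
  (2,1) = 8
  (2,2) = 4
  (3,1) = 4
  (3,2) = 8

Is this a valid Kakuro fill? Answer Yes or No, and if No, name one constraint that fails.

No — the down run (1,1)–(3,1) sums to 14, not 13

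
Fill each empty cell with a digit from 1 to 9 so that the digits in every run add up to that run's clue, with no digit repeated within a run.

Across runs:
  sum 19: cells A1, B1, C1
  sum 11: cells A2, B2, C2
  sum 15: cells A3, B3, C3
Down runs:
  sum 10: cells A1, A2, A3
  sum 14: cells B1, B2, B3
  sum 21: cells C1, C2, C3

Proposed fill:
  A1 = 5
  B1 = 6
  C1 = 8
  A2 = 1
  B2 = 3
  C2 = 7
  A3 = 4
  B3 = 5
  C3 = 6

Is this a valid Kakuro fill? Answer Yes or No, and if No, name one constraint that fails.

Across: 5+6+8=19; 1+3+7=11; 4+5+6=15. Down: 5+1+4=10; 6+3+5=14; 8+7+6=21. No digit repeats within any run.

Yes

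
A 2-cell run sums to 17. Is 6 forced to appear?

The only way to make 17 from 2 distinct digits is {8,9}, which does not contain 6.

No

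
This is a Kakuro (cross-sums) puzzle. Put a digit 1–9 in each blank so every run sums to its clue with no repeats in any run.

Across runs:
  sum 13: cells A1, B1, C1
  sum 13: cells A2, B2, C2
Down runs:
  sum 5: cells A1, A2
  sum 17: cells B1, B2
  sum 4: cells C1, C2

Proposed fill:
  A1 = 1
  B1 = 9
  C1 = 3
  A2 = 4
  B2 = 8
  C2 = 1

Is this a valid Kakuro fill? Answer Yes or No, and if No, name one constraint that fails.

Across: 1+9+3=13; 4+8+1=13. Down: 1+4=5; 9+8=17; 3+1=4. No digit repeats within any run.

Yes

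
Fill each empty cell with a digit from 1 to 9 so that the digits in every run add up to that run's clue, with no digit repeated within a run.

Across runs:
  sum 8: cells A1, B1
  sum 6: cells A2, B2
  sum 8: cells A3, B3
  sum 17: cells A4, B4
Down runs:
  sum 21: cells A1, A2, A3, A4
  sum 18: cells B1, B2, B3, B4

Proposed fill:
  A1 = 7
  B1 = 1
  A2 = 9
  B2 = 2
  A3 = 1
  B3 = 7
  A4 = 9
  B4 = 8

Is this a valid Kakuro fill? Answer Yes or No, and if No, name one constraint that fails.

No — the across run A2–B2 sums to 11, not 6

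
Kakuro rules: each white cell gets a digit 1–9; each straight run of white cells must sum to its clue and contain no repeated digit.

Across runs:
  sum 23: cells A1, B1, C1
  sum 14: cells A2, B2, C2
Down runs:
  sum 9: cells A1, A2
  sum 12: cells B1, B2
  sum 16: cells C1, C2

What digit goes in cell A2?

3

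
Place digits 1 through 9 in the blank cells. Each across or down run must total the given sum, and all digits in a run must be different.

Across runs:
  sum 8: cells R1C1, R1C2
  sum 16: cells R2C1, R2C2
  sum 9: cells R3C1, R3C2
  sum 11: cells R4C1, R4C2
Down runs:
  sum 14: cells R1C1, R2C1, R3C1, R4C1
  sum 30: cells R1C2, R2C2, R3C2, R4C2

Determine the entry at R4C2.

7

16 in 2 cells must be {7,9}; 30 in 4 cells must be {6,7,8,9}.
Only 7 fits R2C1 under both its across sum 16 and down sum 14.
R2C2 = 16 − 7 = 9 completes the 16 across.
Nothing is forced directly, so branch on R4C1, whose candidates are 2 or 4. If R4C1 = 2: that forces R1C1 = 1, R1C2 = 7, R3C1 = 4, after which R3C2 would have to be in {5} for the 9 across but in {6,8} for the 30 down — contradiction. So R4C1 = 4.
R4C2 = 11 − 4 = 7 completes the 11 across.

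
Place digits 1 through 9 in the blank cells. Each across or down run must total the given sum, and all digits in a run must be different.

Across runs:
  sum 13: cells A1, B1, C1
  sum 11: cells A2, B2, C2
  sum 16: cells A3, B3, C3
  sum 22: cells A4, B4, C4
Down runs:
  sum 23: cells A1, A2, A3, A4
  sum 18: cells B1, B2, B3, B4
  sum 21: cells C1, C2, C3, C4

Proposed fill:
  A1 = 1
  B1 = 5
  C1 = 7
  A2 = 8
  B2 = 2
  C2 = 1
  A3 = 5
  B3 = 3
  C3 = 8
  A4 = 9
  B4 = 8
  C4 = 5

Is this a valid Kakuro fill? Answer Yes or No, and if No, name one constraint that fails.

Across: 1+5+7=13; 8+2+1=11; 5+3+8=16; 9+8+5=22. Down: 1+8+5+9=23; 5+2+3+8=18; 7+1+8+5=21. No digit repeats within any run.

Yes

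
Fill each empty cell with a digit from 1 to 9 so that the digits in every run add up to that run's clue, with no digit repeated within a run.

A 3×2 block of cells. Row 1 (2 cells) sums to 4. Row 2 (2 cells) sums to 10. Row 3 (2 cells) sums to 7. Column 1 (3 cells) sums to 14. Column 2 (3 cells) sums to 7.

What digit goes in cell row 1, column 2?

4 in 2 cells must be {1,3}; 7 in 3 cells must be {1,2,4}.
The 4 across and the 7 down share only 1, so (1,2) = 1.
(1,1) = 4 − 1 = 3 completes the 4 across.
Nothing is forced directly, so branch on (2,2), whose candidates are 2 or 4. If (2,2) = 2: then (2,1) would have to be in {8} for the 10 across but in {2,4,5,6,7,9} for the 14 down — contradiction. So (2,2) = 4.
(2,1) = 10 − 4 = 6 completes the 10 across.
(3,1) = 14 − 9 = 5 completes the 14 down.
(3,2) = 7 − 5 = 2 completes the 7 across.

1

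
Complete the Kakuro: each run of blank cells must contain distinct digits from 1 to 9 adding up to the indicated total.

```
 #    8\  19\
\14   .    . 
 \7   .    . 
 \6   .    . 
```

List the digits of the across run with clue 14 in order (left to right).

5 9

The 14 across and the 8 down share only 5, so R1C1 = 5.
R1C2 = 14 − 5 = 9 completes the 14 across.
Nothing is forced directly, so branch on R2C1, whose candidates are 1 or 2. If R2C1 = 2: then R2C2 would have to be in {5} for the 7 across but in {2,3,4,6,7,8} for the 19 down — contradiction. So R2C1 = 1.
R2C2 = 7 − 1 = 6 completes the 7 across.
R3C1 = 8 − 6 = 2 completes the 8 down.
R3C2 = 6 − 2 = 4 completes the 6 across.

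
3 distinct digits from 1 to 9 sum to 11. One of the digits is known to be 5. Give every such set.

{2,4,5}

3 distinct digits from 1–9 sum between 6 and 24.
Keeping only sets containing 5.
Only one set works: {2,4,5}.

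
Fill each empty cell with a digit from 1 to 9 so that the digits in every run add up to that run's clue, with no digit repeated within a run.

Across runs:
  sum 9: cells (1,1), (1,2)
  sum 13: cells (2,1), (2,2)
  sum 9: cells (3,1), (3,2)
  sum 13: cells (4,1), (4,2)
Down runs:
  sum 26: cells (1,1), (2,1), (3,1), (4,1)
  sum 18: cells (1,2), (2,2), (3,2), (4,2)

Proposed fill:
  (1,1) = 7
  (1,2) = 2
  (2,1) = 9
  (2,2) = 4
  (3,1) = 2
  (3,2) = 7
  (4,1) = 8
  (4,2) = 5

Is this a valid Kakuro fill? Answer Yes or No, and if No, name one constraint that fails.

Across: 7+2=9; 9+4=13; 2+7=9; 8+5=13. Down: 7+9+2+8=26; 2+4+7+5=18. No digit repeats within any run.

Yes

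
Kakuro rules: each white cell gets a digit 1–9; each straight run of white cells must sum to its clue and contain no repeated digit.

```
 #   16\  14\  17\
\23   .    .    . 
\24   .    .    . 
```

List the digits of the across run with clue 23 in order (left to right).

9 6 8

23 in 3 cells must be {6,8,9}; 24 in 3 cells must be {7,8,9}; 16 in 2 cells must be {7,9}.
The 23 across and the 16 down share only 9, so R1C1 = 9.
Given what's placed, R1C3 must be 8 to fit the 23 across and 17 down.
R2C1 = 16 − 9 = 7 completes the 16 down.
R2C3 = 17 − 8 = 9 completes the 17 down.
R1C2 = 23 − 17 = 6 completes the 23 across.
R2C2 = 24 − 16 = 8 completes the 24 across.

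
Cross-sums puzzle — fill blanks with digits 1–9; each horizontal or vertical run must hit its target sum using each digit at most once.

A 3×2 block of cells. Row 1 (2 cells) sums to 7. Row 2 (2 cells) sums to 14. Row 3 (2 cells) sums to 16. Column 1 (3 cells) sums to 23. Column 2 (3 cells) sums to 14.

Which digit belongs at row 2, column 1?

16 in 2 cells must be {7,9}; 23 in 3 cells must be {6,8,9}.
The 7 across and the 23 down share only 6, so (1,1) = 6.
(1,2) = 7 − 6 = 1 completes the 7 across.
Given what's placed, (3,1) must be 9 to fit the 16 across and 23 down.
(3,2) = 16 − 9 = 7 completes the 16 across.
(2,1) = 23 − 15 = 8 completes the 23 down.
(2,2) = 14 − 8 = 6 completes the 14 across.

8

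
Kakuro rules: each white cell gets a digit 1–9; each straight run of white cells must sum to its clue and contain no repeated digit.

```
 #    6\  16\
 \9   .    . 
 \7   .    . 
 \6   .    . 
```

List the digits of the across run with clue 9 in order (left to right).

2 7

6 in 3 cells must be {1,2,3}.
Nothing is forced directly, so branch on R2C1, whose candidates are 1 or 2 or 3. If R2C1 = 1: that forces R2C2 = 6, R3C1 = 2, after which R3C2 would have to be in {4} for the 6 across but in {1,2,3,7,8,9} for the 16 down — contradiction. If R2C1 = 2: that forces R2C2 = 5, R3C1 = 1, after which R3C2 would have to be in {5} for the 6 across but in {2,3,4,7,8,9} for the 16 down — contradiction. So R2C1 = 3.
R2C2 = 7 − 3 = 4 completes the 7 across.
Given what's placed, R3C2 must be 5 to fit the 6 across and 16 down.
R1C2 = 16 − 9 = 7 completes the 16 down.
R3C1 = 6 − 5 = 1 completes the 6 across.
R1C1 = 9 − 7 = 2 completes the 9 across.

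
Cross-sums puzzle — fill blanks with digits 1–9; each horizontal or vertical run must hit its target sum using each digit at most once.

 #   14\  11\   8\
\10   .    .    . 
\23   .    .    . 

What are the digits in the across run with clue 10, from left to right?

23 in 3 cells must be {6,8,9}.
The 23 across and the 8 down share only 6, so R2C3 = 6.
R1C3 = 8 − 6 = 2 completes the 8 down.
Given what's placed, R1C1 must be 5 to fit the 10 across and 14 down.
R1C2 = 10 − 7 = 3 completes the 10 across.
R2C1 = 14 − 5 = 9 completes the 14 down.
R2C2 = 23 − 15 = 8 completes the 23 across.

5 3 2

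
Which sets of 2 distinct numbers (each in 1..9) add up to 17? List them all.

{8,9}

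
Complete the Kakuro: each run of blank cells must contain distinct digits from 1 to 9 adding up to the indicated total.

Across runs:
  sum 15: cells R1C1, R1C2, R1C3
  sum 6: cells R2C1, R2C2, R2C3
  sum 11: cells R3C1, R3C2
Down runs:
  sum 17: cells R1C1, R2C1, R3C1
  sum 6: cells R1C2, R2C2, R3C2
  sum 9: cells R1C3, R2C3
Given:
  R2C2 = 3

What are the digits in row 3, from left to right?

6 in 3 cells must be {1,2,3}.
Given what's placed, R3C2 must be 2 to fit the 11 across and 6 down.
R1C2 = 6 − 5 = 1 completes the 6 down.
R3C1 = 11 − 2 = 9 completes the 11 across.
Nothing is forced directly, so branch on R1C1, whose candidates are 5 or 6. If R1C1 = 5: then R1C3 would have to be in {9} for the 15 across but in {1,2,3,4,5,6,7,8} for the 9 down — contradiction. So R1C1 = 6.
R1C3 = 15 − 7 = 8 completes the 15 across.
R2C1 = 17 − 15 = 2 completes the 17 down.
R2C3 = 6 − 5 = 1 completes the 6 across.

9 2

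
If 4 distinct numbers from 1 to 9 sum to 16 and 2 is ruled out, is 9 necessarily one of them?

No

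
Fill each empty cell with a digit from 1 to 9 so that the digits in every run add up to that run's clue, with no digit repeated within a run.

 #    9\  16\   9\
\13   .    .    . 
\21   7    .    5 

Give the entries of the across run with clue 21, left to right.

7 9 5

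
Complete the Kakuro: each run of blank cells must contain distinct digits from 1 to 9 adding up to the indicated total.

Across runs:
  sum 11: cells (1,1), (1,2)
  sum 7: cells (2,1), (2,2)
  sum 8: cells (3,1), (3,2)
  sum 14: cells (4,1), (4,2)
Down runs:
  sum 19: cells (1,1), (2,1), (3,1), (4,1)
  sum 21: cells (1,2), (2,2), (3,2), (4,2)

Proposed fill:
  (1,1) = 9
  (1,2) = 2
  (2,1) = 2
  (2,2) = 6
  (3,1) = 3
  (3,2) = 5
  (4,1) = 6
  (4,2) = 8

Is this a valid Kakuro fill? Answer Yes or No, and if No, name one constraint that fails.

No — the down run (1,1)–(4,1) sums to 20, not 19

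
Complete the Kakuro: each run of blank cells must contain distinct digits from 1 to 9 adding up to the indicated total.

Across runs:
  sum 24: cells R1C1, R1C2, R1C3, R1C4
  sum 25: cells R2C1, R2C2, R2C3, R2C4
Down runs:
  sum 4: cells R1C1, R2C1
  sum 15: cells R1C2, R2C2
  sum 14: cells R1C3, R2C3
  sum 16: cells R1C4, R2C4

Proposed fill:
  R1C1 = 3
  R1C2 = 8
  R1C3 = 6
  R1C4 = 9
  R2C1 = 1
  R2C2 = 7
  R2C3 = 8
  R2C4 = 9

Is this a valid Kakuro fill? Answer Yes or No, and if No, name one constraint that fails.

No — the across run R1C1–R1C4 sums to 26, not 24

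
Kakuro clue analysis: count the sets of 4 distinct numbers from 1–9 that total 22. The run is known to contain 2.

4 distinct digits from 1–9 sum between 10 and 30.
Keeping only sets containing 2.
Enumerating: {2,3,8,9}, {2,4,7,9}, {2,5,6,9}, {2,5,7,8}.

4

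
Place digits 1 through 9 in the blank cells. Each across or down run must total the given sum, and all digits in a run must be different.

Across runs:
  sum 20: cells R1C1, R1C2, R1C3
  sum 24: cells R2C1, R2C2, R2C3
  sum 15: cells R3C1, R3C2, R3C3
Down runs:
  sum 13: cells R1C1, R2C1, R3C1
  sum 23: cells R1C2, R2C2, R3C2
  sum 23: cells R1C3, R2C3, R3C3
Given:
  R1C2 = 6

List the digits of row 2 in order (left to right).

7 9 8

24 in 3 cells must be {7,8,9}; 23 in 3 cells must be {6,8,9}.
R1C3 = 9: the only remaining digit allowed by both the 20 across and the 23 down.
Given what's placed, R2C3 must be 8 to fit the 24 across and 23 down.
R3C3 = 23 − 17 = 6 completes the 23 down.
R1C1 = 20 − 15 = 5 completes the 20 across.
R2C1 = 7: the only remaining digit allowed by both the 24 across and the 13 down.
R2C2 = 24 − 15 = 9 completes the 24 across.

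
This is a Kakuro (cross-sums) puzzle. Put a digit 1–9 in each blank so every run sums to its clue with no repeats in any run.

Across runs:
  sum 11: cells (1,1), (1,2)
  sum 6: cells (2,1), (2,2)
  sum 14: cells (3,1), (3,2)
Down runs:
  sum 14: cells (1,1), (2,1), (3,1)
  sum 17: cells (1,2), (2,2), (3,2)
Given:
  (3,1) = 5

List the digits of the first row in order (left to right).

(3,2) = 14 − 5 = 9 completes the 14 across.
Nothing is forced directly, so branch on (2,1), whose candidates are 1 or 2. If (2,1) = 2: that forces (1,1) = 7, after which (1,2) would have to be in {4} for the 11 across but in {1,2,3,5,6,7} for the 17 down — contradiction. So (2,1) = 1.
(1,1) = 14 − 6 = 8 completes the 14 down.
(1,2) = 11 − 8 = 3 completes the 11 across.
(2,2) = 6 − 1 = 5 completes the 6 across.

8 3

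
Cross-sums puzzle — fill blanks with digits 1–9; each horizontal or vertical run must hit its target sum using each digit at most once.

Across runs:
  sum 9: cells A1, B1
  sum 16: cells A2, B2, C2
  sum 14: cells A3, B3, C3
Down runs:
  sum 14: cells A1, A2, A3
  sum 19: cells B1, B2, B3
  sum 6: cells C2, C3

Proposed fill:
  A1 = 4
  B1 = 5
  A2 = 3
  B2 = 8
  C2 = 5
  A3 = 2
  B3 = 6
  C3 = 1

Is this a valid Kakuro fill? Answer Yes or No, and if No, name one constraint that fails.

No — the down run A1–A3 sums to 9, not 14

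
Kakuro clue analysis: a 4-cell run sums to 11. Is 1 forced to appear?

Yes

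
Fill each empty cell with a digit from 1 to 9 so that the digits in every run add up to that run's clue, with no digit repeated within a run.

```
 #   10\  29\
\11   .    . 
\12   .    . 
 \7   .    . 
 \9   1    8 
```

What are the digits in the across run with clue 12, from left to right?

3 9

10 in 4 cells must be {1,2,3,4}; 29 in 4 cells must be {5,7,8,9}.
Given what's placed, R3C2 must be 5 to fit the 7 across and 29 down.
R3C1 = 7 − 5 = 2 completes the 7 across.
No cell is forced outright now. R1C1 can only be 3 or 4 (the digits allowed by both its 11 across and its 10 down). If R1C1 = 3: then R1C2 would have to be in {8} for the 11 across but in {7,9} for the 29 down — contradiction. So R1C1 = 4.
R1C2 = 11 − 4 = 7 completes the 11 across.
R2C1 = 10 − 7 = 3 completes the 10 down.
R2C2 = 12 − 3 = 9 completes the 12 across.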